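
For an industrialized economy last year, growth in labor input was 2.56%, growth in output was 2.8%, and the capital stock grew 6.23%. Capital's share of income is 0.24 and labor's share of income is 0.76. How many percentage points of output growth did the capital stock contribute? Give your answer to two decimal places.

1.50

Contribution = share × growth = 0.24 × 6.23 = 1.4952 pp.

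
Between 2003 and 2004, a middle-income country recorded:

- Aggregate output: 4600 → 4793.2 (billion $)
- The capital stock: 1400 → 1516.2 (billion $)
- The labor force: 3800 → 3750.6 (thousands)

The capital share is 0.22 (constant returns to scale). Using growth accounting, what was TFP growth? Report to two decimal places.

Aggregate output growth = (4793.2 − 4600) / 4600 = 4.2%.
The capital stock growth = (1516.2 − 1400) / 1400 = 8.3%.
The labor force growth = (3750.6 − 3800) / 3800 = -1.3%.
Labor's share = 1 − 0.22 = 0.78.
The capital stock: 0.22 × 8.3 = 1.826 pp.
The labor force: 0.78 × (-1.3) = -1.014 pp.
TFP growth = 4.2 − 0.812 = 3.388%.

3.39%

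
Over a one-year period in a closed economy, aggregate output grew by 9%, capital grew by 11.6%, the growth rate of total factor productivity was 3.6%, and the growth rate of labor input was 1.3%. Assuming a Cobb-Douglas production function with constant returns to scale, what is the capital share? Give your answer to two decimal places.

gY = gA + α·gK + (1−α)·gL, so gY − gA − gL = α(gK − gL).
9 − 3.6 − 1.3 = α × (11.6 − 1.3).
4.1 = 10.3 α, so α = 0.3981.

The capital share is 0.40.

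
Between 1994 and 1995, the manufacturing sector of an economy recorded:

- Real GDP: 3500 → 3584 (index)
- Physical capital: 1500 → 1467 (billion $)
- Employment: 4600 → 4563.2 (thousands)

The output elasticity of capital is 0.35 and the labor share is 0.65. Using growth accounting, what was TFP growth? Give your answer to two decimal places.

3.69%

Real GDP growth = (3584 − 3500) / 3500 = 2.4%.
Physical capital growth = (1467 − 1500) / 1500 = -2.2%.
Employment growth = (4563.2 − 4600) / 4600 = -0.8%.
Labor's share = 1 − 0.35 = 0.65.
Physical capital: 0.35 × (-2.2) = -0.77 pp.
Employment: 0.65 × (-0.8) = -0.52 pp.
TFP growth = 2.4 + 1.29 = 3.69%.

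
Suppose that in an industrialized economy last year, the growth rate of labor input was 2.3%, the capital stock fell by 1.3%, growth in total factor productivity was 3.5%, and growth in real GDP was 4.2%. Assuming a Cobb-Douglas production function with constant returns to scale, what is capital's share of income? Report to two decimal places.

gY = gA + α·gK + (1−α)·gL, so gY − gA − gL = α(gK − gL).
4.2 − 3.5 − 2.3 = α × (-1.3 − 2.3).
-1.6 = -3.6 α, so α = 0.4444.

α = 0.44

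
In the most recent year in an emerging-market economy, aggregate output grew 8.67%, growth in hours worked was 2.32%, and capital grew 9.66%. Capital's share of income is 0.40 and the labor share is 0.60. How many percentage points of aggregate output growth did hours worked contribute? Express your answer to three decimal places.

Labor's share = 1 − 0.4 = 0.6.
Contribution = share × growth = 0.6 × 2.32 = 1.392 pp.

1.392 percentage points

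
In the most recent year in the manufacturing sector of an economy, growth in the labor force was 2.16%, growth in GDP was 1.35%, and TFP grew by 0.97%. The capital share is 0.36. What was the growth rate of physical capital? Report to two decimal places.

-2.78%

Labor's share = 1 − 0.36 = 0.64.
gY = gA + 0.64×2.16 + 0.36×g.
0.36×g = 1.35 − 0.97 − 1.3824 = -1.0024.
g = -1.0024 / 0.36 = -2.7844%.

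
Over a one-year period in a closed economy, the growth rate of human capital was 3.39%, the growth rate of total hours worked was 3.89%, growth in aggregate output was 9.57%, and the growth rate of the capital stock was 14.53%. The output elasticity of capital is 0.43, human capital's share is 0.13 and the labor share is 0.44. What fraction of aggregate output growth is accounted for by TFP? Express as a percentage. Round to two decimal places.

12.22%

Labor's share = 1 − 0.43 − 0.13 = 0.44.
The capital stock: 0.43 × 14.53 = 6.2479 pp.
Human capital: 0.13 × 3.39 = 0.4407 pp.
Total hours worked: 0.44 × 3.89 = 1.7116 pp.
TFP growth = 9.57 − 8.4002 = 1.1698%.
TFP share of growth = 1.1698 / 9.57 × 100 = 12.2236%.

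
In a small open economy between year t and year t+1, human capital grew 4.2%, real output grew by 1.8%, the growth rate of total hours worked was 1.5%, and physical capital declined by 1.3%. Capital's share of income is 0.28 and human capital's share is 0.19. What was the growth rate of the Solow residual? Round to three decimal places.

Labor's share = 1 − 0.28 − 0.19 = 0.53.
Physical capital: 0.28 × (-1.3) = -0.364 pp.
Human capital: 0.19 × 4.2 = 0.798 pp.
Total hours worked: 0.53 × 1.5 = 0.795 pp.
TFP growth = 1.8 − 1.229 = 0.571%.

The Solow residual grew 0.571%.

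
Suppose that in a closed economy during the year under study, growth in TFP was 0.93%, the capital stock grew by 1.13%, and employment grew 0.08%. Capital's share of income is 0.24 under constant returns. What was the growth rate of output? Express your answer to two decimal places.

Labor's share = 1 − 0.24 = 0.76.
The capital stock: 0.24 × 1.13 = 0.2712 pp.
Employment: 0.76 × 0.08 = 0.0608 pp.
Output growth = 0.93 + 0.332 = 1.262%.

1.26%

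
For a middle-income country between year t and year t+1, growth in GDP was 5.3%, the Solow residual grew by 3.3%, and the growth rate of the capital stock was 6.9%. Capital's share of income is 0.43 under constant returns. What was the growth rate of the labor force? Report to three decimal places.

-1.696%

Labor's share = 1 − 0.43 = 0.57.
gY = gA + 0.43×6.9 + 0.57×g.
0.57×g = 5.3 − 3.3 − 2.967 = -0.967.
g = -0.967 / 0.57 = -1.69649%.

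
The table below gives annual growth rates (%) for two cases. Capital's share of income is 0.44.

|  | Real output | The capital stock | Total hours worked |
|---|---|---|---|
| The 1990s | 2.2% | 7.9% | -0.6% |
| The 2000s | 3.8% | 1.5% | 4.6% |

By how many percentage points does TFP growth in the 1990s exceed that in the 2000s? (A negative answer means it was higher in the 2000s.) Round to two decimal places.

Labor's share = 1 − 0.44 = 0.56.
The 1990s: TFP = 2.2 − 3.476 + 0.336 = -0.94%.
The 2000s: TFP = 3.8 − 0.66 − 2.576 = 0.564%.
Difference = -0.94 − (0.564) = -1.504 pp.

-1.50 percentage points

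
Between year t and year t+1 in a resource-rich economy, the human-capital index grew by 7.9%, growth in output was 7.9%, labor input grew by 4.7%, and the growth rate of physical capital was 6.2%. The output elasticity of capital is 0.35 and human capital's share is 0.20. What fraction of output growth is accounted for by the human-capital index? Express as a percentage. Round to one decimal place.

The human-capital index contributed 0.2 × 7.9 = 1.58 pp.
Share of growth = 1.58 / 7.9 × 100 = 20%.

The human-capital index accounted for 20.0% of growth.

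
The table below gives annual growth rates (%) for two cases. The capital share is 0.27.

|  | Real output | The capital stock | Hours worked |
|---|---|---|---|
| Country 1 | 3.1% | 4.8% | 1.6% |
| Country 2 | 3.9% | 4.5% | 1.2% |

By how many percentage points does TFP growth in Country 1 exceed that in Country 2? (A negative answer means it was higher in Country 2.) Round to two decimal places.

-1.17 percentage points

Labor's share = 1 − 0.27 = 0.73.
Country 1: TFP = 3.1 − 1.296 − 1.168 = 0.636%.
Country 2: TFP = 3.9 − 1.215 − 0.876 = 1.809%.
Difference = 0.636 − (1.809) = -1.173 pp.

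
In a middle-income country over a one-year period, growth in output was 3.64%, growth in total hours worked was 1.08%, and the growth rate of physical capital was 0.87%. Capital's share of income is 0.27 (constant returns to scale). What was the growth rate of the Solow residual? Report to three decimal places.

Labor's share = 1 − 0.27 = 0.73.
Physical capital: 0.27 × 0.87 = 0.2349 pp.
Total hours worked: 0.73 × 1.08 = 0.7884 pp.
TFP growth = 3.64 − 1.0233 = 2.6167%.

2.617%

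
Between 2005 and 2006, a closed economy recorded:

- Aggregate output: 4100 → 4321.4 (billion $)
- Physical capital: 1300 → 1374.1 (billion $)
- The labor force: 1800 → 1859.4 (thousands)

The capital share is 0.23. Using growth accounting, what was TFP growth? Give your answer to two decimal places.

TFP growth was 1.55%.

Aggregate output growth = (4321.4 − 4100) / 4100 = 5.4%.
Physical capital growth = (1374.1 − 1300) / 1300 = 5.7%.
The labor force growth = (1859.4 − 1800) / 1800 = 3.3%.
Labor's share = 1 − 0.23 = 0.77.
Physical capital: 0.23 × 5.7 = 1.311 pp.
The labor force: 0.77 × 3.3 = 2.541 pp.
TFP growth = 5.4 − 3.852 = 1.548%.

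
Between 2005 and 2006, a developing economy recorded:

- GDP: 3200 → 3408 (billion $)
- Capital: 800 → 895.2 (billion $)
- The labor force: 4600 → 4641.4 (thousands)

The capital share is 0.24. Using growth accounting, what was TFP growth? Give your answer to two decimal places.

2.96%

GDP growth = (3408 − 3200) / 3200 = 6.5%.
Capital growth = (895.2 − 800) / 800 = 11.9%.
The labor force growth = (4641.4 − 4600) / 4600 = 0.9%.
Labor's share = 1 − 0.24 = 0.76.
Capital: 0.24 × 11.9 = 2.856 pp.
The labor force: 0.76 × 0.9 = 0.684 pp.
TFP growth = 6.5 − 3.54 = 2.96%.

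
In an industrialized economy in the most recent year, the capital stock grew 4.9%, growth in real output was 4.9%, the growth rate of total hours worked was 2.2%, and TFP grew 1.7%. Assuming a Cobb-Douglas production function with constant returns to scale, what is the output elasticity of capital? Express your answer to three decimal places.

α = 0.370

gY = gA + α·gK + (1−α)·gL, so gY − gA − gL = α(gK − gL).
4.9 − 1.7 − 2.2 = α × (4.9 − 2.2).
1 = 2.7 α, so α = 0.37037.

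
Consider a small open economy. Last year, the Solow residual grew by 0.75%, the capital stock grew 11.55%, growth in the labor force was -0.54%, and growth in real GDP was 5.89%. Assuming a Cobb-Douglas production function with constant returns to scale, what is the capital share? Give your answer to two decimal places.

α = 0.47

gY = gA + α·gK + (1−α)·gL, so gY − gA − gL = α(gK − gL).
5.89 − 0.75 + 0.54 = α × (11.55 − (-0.54)).
5.68 = 12.09 α, so α = 0.4698.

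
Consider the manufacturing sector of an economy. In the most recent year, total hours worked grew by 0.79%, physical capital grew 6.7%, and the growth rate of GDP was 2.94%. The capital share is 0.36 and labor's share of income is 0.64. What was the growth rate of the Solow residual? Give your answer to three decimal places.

Labor's share = 1 − 0.36 = 0.64.
Physical capital: 0.36 × 6.7 = 2.412 pp.
Total hours worked: 0.64 × 0.79 = 0.5056 pp.
TFP growth = 2.94 − 2.9176 = 0.0224%.

0.022%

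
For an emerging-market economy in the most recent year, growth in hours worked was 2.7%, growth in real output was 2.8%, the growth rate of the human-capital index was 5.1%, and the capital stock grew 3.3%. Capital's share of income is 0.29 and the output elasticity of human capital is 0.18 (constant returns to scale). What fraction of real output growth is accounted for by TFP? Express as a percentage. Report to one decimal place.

-18.1%

Labor's share = 1 − 0.29 − 0.18 = 0.53.
The capital stock: 0.29 × 3.3 = 0.957 pp.
The human-capital index: 0.18 × 5.1 = 0.918 pp.
Hours worked: 0.53 × 2.7 = 1.431 pp.
TFP growth = 2.8 − 3.306 = -0.506%.
TFP share of growth = -0.506 / 2.8 × 100 = -18.071%.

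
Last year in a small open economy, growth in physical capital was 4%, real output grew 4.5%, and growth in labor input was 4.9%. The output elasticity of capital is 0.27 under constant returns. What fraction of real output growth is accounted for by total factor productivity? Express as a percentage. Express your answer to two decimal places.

Total factor productivity accounted for -3.49% of growth.

Labor's share = 1 − 0.27 = 0.73.
Physical capital: 0.27 × 4 = 1.08 pp.
Labor input: 0.73 × 4.9 = 3.577 pp.
TFP growth = 4.5 − 4.657 = -0.157%.
TFP share of growth = -0.157 / 4.5 × 100 = -3.4889%.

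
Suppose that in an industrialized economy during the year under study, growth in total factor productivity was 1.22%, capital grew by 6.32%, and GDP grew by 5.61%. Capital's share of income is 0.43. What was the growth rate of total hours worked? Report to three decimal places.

Labor's share = 1 − 0.43 = 0.57.
gY = gA + 0.43×6.32 + 0.57×g.
0.57×g = 5.61 − 1.22 − 2.7176 = 1.6724.
g = 1.6724 / 0.57 = 2.93404%.

Total hours worked grew 2.934%.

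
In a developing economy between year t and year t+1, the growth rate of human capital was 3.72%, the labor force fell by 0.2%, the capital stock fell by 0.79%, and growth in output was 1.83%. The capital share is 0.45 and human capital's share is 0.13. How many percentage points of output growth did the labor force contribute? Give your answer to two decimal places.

Labor's share = 1 − 0.45 − 0.13 = 0.42.
Contribution = share × growth = 0.42 × (-0.2) = -0.084 pp.

-0.08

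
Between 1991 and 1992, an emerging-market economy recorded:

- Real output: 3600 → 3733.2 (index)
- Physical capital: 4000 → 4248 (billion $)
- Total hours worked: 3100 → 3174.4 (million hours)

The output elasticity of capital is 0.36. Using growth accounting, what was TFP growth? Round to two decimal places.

Real output growth = (3733.2 − 3600) / 3600 = 3.7%.
Physical capital growth = (4248 − 4000) / 4000 = 6.2%.
Total hours worked growth = (3174.4 − 3100) / 3100 = 2.4%.
Labor's share = 1 − 0.36 = 0.64.
Physical capital: 0.36 × 6.2 = 2.232 pp.
Total hours worked: 0.64 × 2.4 = 1.536 pp.
TFP growth = 3.7 − 3.768 = -0.068%.

-0.07%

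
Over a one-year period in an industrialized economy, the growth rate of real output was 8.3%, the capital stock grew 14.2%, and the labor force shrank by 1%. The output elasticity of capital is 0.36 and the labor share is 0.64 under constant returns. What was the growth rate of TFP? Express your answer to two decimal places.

TFP grew 3.83%.

Labor's share = 1 − 0.36 = 0.64.
The capital stock: 0.36 × 14.2 = 5.112 pp.
The labor force: 0.64 × (-1) = -0.64 pp.
TFP growth = 8.3 − 4.472 = 3.828%.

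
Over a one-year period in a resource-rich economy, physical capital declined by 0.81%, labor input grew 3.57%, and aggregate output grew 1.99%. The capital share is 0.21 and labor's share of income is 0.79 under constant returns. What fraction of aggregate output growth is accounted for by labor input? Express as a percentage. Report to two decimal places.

Labor input accounted for 141.72% of growth.

Labor's share = 1 − 0.21 = 0.79.
Labor input contributed 0.79 × 3.57 = 2.8203 pp.
Share of growth = 2.8203 / 1.99 × 100 = 141.7236%.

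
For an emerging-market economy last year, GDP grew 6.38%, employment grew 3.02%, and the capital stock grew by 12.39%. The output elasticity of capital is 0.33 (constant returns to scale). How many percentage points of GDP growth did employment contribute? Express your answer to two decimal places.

Labor's share = 1 − 0.33 = 0.67.
Contribution = share × growth = 0.67 × 3.02 = 2.0234 pp.

2.02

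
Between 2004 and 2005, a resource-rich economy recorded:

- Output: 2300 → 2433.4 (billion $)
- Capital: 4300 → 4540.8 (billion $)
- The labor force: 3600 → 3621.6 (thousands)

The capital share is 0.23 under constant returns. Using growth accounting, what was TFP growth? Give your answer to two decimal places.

TFP growth was 4.05%.

Output growth = (2433.4 − 2300) / 2300 = 5.8%.
Capital growth = (4540.8 − 4300) / 4300 = 5.6%.
The labor force growth = (3621.6 − 3600) / 3600 = 0.6%.
Labor's share = 1 − 0.23 = 0.77.
Capital: 0.23 × 5.6 = 1.288 pp.
The labor force: 0.77 × 0.6 = 0.462 pp.
TFP growth = 5.8 − 1.75 = 4.05%.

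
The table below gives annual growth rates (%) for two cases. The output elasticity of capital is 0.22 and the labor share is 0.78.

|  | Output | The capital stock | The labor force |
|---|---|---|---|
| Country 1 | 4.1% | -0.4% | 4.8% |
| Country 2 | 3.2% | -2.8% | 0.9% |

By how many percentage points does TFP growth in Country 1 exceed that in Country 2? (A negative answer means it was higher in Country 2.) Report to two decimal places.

-2.67 percentage points

Labor's share = 1 − 0.22 = 0.78.
Country 1: TFP = 4.1 + 0.088 − 3.744 = 0.444%.
Country 2: TFP = 3.2 + 0.616 − 0.702 = 3.114%.
Difference = 0.444 − (3.114) = -2.67 pp.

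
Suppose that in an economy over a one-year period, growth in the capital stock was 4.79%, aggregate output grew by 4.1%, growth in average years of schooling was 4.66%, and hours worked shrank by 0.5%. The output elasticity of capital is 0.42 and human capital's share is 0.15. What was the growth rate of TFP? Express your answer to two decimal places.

Labor's share = 1 − 0.42 − 0.15 = 0.43.
The capital stock: 0.42 × 4.79 = 2.0118 pp.
Average years of schooling: 0.15 × 4.66 = 0.699 pp.
Hours worked: 0.43 × (-0.5) = -0.215 pp.
TFP growth = 4.1 − 2.4958 = 1.6042%.

1.60%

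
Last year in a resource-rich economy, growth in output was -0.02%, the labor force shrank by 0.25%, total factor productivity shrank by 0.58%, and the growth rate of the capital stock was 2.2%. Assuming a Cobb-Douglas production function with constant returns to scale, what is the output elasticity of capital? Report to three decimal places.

gY = gA + α·gK + (1−α)·gL, so gY − gA − gL = α(gK − gL).
-0.02 + 0.58 + 0.25 = α × (2.2 − (-0.25)).
0.81 = 2.45 α, so α = 0.33061.

α = 0.331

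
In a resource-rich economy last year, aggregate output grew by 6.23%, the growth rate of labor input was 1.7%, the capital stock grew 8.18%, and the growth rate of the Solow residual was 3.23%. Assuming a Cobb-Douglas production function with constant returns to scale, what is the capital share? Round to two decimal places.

0.20

gY = gA + α·gK + (1−α)·gL, so gY − gA − gL = α(gK − gL).
6.23 − 3.23 − 1.7 = α × (8.18 − 1.7).
1.3 = 6.48 α, so α = 0.2006.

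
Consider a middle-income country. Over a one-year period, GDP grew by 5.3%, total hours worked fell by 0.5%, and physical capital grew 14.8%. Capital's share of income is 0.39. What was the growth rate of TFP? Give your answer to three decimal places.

Labor's share = 1 − 0.39 = 0.61.
Physical capital: 0.39 × 14.8 = 5.772 pp.
Total hours worked: 0.61 × (-0.5) = -0.305 pp.
TFP growth = 5.3 − 5.467 = -0.167%.

-0.167%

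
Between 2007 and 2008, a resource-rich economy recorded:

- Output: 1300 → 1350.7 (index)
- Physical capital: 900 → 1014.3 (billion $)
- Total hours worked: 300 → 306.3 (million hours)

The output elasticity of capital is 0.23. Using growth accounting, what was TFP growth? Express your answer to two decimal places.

-0.64%

Output growth = (1350.7 − 1300) / 1300 = 3.9%.
Physical capital growth = (1014.3 − 900) / 900 = 12.7%.
Total hours worked growth = (306.3 − 300) / 300 = 2.1%.
Labor's share = 1 − 0.23 = 0.77.
Physical capital: 0.23 × 12.7 = 2.921 pp.
Total hours worked: 0.77 × 2.1 = 1.617 pp.
TFP growth = 3.9 − 4.538 = -0.638%.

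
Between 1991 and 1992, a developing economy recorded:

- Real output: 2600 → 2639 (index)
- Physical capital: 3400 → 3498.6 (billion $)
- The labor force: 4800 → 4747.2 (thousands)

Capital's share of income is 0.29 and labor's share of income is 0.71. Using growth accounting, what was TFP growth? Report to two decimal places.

1.44%

Real output growth = (2639 − 2600) / 2600 = 1.5%.
Physical capital growth = (3498.6 − 3400) / 3400 = 2.9%.
The labor force growth = (4747.2 − 4800) / 4800 = -1.1%.
Labor's share = 1 − 0.29 = 0.71.
Physical capital: 0.29 × 2.9 = 0.841 pp.
The labor force: 0.71 × (-1.1) = -0.781 pp.
TFP growth = 1.5 − 0.06 = 1.44%.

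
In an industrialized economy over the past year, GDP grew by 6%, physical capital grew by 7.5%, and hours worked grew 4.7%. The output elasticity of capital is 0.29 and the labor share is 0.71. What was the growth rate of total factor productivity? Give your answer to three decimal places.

0.488%

Labor's share = 1 − 0.29 = 0.71.
Physical capital: 0.29 × 7.5 = 2.175 pp.
Hours worked: 0.71 × 4.7 = 3.337 pp.
TFP growth = 6 − 5.512 = 0.488%.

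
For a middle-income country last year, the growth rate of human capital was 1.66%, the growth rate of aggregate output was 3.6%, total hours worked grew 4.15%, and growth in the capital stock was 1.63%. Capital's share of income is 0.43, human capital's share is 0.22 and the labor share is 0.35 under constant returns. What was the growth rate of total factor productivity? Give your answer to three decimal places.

1.081%

Labor's share = 1 − 0.43 − 0.22 = 0.35.
The capital stock: 0.43 × 1.63 = 0.7009 pp.
Human capital: 0.22 × 1.66 = 0.3652 pp.
Total hours worked: 0.35 × 4.15 = 1.4525 pp.
TFP growth = 3.6 − 2.5186 = 1.0814%.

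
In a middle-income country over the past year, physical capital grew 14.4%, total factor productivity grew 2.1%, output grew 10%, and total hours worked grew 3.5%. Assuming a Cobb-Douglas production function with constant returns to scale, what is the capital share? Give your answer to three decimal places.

gY = gA + α·gK + (1−α)·gL, so gY − gA − gL = α(gK − gL).
10 − 2.1 − 3.5 = α × (14.4 − 3.5).
4.4 = 10.9 α, so α = 0.40367.

0.404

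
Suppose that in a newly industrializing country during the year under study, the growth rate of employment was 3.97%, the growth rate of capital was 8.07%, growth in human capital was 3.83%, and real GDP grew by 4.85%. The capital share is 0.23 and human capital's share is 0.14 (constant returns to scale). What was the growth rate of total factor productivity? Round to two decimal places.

-0.04%

Labor's share = 1 − 0.23 − 0.14 = 0.63.
Capital: 0.23 × 8.07 = 1.8561 pp.
Human capital: 0.14 × 3.83 = 0.5362 pp.
Employment: 0.63 × 3.97 = 2.5011 pp.
TFP growth = 4.85 − 4.8934 = -0.0434%.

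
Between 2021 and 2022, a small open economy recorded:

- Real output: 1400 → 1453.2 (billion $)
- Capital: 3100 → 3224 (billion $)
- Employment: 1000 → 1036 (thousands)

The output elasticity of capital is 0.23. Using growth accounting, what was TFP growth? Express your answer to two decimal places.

Real output growth = (1453.2 − 1400) / 1400 = 3.8%.
Capital growth = (3224 − 3100) / 3100 = 4%.
Employment growth = (1036 − 1000) / 1000 = 3.6%.
Labor's share = 1 − 0.23 = 0.77.
Capital: 0.23 × 4 = 0.92 pp.
Employment: 0.77 × 3.6 = 2.772 pp.
TFP growth = 3.8 − 3.692 = 0.108%.

0.11%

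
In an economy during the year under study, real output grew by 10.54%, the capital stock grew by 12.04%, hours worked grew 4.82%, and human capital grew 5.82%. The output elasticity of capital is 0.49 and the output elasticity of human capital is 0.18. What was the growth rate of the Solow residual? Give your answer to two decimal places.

The Solow residual growth was 2.00%.

Labor's share = 1 − 0.49 − 0.18 = 0.33.
The capital stock: 0.49 × 12.04 = 5.8996 pp.
Human capital: 0.18 × 5.82 = 1.0476 pp.
Hours worked: 0.33 × 4.82 = 1.5906 pp.
TFP growth = 10.54 − 8.5378 = 2.0022%.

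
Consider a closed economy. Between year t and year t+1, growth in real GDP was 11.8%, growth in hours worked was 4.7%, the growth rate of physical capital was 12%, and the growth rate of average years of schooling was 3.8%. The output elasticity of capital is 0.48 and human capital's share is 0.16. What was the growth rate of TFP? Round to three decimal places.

3.740%

Labor's share = 1 − 0.48 − 0.16 = 0.36.
Physical capital: 0.48 × 12 = 5.76 pp.
Average years of schooling: 0.16 × 3.8 = 0.608 pp.
Hours worked: 0.36 × 4.7 = 1.692 pp.
TFP growth = 11.8 − 8.06 = 3.74%.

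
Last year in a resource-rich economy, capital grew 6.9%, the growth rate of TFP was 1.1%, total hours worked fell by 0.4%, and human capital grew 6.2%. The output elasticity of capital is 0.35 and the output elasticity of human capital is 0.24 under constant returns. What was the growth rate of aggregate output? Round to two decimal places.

Aggregate output growth was 4.84%.

Labor's share = 1 − 0.35 − 0.24 = 0.41.
Capital: 0.35 × 6.9 = 2.415 pp.
Human capital: 0.24 × 6.2 = 1.488 pp.
Total hours worked: 0.41 × (-0.4) = -0.164 pp.
Output growth = 1.1 + 3.739 = 4.839%.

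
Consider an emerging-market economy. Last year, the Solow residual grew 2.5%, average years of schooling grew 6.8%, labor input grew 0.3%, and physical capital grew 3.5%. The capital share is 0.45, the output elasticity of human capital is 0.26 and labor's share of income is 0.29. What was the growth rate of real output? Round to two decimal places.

Labor's share = 1 − 0.45 − 0.26 = 0.29.
Physical capital: 0.45 × 3.5 = 1.575 pp.
Average years of schooling: 0.26 × 6.8 = 1.768 pp.
Labor input: 0.29 × 0.3 = 0.087 pp.
Output growth = 2.5 + 3.43 = 5.93%.

5.93%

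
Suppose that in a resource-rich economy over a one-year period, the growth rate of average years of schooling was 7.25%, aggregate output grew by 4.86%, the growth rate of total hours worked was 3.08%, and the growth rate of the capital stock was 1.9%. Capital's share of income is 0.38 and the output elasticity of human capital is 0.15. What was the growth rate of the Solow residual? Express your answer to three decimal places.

1.603%

Labor's share = 1 − 0.38 − 0.15 = 0.47.
The capital stock: 0.38 × 1.9 = 0.722 pp.
Average years of schooling: 0.15 × 7.25 = 1.0875 pp.
Total hours worked: 0.47 × 3.08 = 1.4476 pp.
TFP growth = 4.86 − 3.2571 = 1.6029%.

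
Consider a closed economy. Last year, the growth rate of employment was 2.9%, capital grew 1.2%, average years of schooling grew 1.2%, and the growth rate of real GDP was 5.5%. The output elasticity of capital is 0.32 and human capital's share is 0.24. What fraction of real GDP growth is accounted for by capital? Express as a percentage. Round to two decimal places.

Capital contributed 0.32 × 1.2 = 0.384 pp.
Share of growth = 0.384 / 5.5 × 100 = 6.9818%.

6.98%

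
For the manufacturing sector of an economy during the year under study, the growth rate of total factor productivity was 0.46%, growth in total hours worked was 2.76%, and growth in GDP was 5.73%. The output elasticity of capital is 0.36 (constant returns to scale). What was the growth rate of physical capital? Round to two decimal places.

Labor's share = 1 − 0.36 = 0.64.
gY = gA + 0.64×2.76 + 0.36×g.
0.36×g = 5.73 − 0.46 − 1.7664 = 3.5036.
g = 3.5036 / 0.36 = 9.7322%.

9.73%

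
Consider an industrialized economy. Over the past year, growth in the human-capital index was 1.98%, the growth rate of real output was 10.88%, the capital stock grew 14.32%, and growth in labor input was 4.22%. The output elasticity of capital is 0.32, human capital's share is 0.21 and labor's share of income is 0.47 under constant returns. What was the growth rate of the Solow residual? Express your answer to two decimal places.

Labor's share = 1 − 0.32 − 0.21 = 0.47.
The capital stock: 0.32 × 14.32 = 4.5824 pp.
The human-capital index: 0.21 × 1.98 = 0.4158 pp.
Labor input: 0.47 × 4.22 = 1.9834 pp.
TFP growth = 10.88 − 6.9816 = 3.8984%.

3.90%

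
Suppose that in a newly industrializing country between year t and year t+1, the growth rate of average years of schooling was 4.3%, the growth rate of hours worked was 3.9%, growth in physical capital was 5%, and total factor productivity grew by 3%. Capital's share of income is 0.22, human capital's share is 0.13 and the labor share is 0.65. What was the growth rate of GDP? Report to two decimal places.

GDP grew 7.19%.

Labor's share = 1 − 0.22 − 0.13 = 0.65.
Physical capital: 0.22 × 5 = 1.1 pp.
Average years of schooling: 0.13 × 4.3 = 0.559 pp.
Hours worked: 0.65 × 3.9 = 2.535 pp.
Output growth = 3 + 4.194 = 7.194%.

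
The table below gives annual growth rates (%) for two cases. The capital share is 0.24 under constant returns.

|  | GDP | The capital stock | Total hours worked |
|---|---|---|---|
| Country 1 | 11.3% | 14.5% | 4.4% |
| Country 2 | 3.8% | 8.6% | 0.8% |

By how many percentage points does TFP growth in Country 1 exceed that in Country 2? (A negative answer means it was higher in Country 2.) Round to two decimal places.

Labor's share = 1 − 0.24 = 0.76.
Country 1: TFP = 11.3 − 3.48 − 3.344 = 4.476%.
Country 2: TFP = 3.8 − 2.064 − 0.608 = 1.128%.
Difference = 4.476 − (1.128) = 3.348 pp.

3.35 percentage points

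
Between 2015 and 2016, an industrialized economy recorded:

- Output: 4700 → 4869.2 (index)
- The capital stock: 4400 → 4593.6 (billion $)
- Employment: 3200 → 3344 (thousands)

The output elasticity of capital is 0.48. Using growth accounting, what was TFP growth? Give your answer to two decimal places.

-0.85%

Output growth = (4869.2 − 4700) / 4700 = 3.6%.
The capital stock growth = (4593.6 − 4400) / 4400 = 4.4%.
Employment growth = (3344 − 3200) / 3200 = 4.5%.
Labor's share = 1 − 0.48 = 0.52.
The capital stock: 0.48 × 4.4 = 2.112 pp.
Employment: 0.52 × 4.5 = 2.34 pp.
TFP growth = 3.6 − 4.452 = -0.852%.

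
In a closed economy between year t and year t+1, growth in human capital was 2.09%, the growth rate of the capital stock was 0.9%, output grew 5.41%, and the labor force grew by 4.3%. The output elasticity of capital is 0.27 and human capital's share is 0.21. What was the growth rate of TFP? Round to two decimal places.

TFP grew 2.49%.

Labor's share = 1 − 0.27 − 0.21 = 0.52.
The capital stock: 0.27 × 0.9 = 0.243 pp.
Human capital: 0.21 × 2.09 = 0.4389 pp.
The labor force: 0.52 × 4.3 = 2.236 pp.
TFP growth = 5.41 − 2.9179 = 2.4921%.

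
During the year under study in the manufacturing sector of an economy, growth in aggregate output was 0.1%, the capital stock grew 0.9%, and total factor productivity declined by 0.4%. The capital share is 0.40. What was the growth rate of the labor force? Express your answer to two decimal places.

Labor's share = 1 − 0.4 = 0.6.
gY = gA + 0.4×0.9 + 0.6×g.
0.6×g = 0.1 + 0.4 − 0.36 = 0.14.
g = 0.14 / 0.6 = 0.2333%.

0.23%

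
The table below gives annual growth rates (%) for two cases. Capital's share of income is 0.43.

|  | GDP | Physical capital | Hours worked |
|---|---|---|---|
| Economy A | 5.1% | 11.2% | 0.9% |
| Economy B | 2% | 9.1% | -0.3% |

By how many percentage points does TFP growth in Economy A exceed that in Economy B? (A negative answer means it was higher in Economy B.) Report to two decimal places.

1.51 percentage points

Labor's share = 1 − 0.43 = 0.57.
Economy A: TFP = 5.1 − 4.816 − 0.513 = -0.229%.
Economy B: TFP = 2 − 3.913 + 0.171 = -1.742%.
Difference = -0.229 − (-1.742) = 1.513 pp.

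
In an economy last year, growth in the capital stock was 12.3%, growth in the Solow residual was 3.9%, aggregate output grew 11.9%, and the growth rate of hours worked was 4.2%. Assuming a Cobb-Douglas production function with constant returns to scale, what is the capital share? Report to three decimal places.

gY = gA + α·gK + (1−α)·gL, so gY − gA − gL = α(gK − gL).
11.9 − 3.9 − 4.2 = α × (12.3 − 4.2).
3.8 = 8.1 α, so α = 0.46914.

α = 0.469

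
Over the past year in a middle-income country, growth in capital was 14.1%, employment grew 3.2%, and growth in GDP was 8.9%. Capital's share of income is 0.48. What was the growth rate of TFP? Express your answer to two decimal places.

0.47%

Labor's share = 1 − 0.48 = 0.52.
Capital: 0.48 × 14.1 = 6.768 pp.
Employment: 0.52 × 3.2 = 1.664 pp.
TFP growth = 8.9 − 8.432 = 0.468%.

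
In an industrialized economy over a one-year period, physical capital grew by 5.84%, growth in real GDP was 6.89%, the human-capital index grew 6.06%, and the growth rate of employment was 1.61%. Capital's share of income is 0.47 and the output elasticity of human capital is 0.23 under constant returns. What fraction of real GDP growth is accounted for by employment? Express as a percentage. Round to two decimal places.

Employment accounted for 7.01% of growth.

Labor's share = 1 − 0.47 − 0.23 = 0.3.
Employment contributed 0.3 × 1.61 = 0.483 pp.
Share of growth = 0.483 / 6.89 × 100 = 7.0102%.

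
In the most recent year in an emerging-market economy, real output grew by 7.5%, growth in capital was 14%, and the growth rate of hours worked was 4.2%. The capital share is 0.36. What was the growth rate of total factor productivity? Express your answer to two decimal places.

Labor's share = 1 − 0.36 = 0.64.
Capital: 0.36 × 14 = 5.04 pp.
Hours worked: 0.64 × 4.2 = 2.688 pp.
TFP growth = 7.5 − 7.728 = -0.228%.

-0.23%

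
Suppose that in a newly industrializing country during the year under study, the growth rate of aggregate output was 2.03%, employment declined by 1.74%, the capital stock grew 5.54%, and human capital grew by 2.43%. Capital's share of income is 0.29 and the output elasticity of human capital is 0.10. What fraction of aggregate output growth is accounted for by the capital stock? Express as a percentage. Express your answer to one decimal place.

The capital stock contributed 0.29 × 5.54 = 1.6066 pp.
Share of growth = 1.6066 / 2.03 × 100 = 79.143%.

The capital stock accounted for 79.1% of growth.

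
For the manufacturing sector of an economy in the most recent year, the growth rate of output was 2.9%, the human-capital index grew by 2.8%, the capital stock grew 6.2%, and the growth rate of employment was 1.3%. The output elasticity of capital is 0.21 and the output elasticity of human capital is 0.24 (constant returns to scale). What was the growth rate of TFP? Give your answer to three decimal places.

Labor's share = 1 − 0.21 − 0.24 = 0.55.
The capital stock: 0.21 × 6.2 = 1.302 pp.
The human-capital index: 0.24 × 2.8 = 0.672 pp.
Employment: 0.55 × 1.3 = 0.715 pp.
TFP growth = 2.9 − 2.689 = 0.211%.

0.211%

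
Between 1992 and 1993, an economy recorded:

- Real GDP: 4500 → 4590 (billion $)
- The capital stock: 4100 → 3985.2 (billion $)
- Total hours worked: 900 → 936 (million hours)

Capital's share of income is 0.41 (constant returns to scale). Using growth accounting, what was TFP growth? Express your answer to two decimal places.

Real GDP growth = (4590 − 4500) / 4500 = 2%.
The capital stock growth = (3985.2 − 4100) / 4100 = -2.8%.
Total hours worked growth = (936 − 900) / 900 = 4%.
Labor's share = 1 − 0.41 = 0.59.
The capital stock: 0.41 × (-2.8) = -1.148 pp.
Total hours worked: 0.59 × 4 = 2.36 pp.
TFP growth = 2 − 1.212 = 0.788%.

0.79%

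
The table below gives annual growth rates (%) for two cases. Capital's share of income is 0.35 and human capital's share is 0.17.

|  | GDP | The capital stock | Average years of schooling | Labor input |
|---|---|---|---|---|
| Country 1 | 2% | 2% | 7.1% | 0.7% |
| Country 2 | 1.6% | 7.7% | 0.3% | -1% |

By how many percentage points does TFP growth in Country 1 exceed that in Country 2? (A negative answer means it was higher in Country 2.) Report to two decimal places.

0.42 percentage points

Labor's share = 1 − 0.35 − 0.17 = 0.48.
Country 1: TFP = 2 − 0.7 − 1.207 − 0.336 = -0.243%.
Country 2: TFP = 1.6 − 2.695 − 0.051 + 0.48 = -0.666%.
Difference = -0.243 − (-0.666) = 0.423 pp.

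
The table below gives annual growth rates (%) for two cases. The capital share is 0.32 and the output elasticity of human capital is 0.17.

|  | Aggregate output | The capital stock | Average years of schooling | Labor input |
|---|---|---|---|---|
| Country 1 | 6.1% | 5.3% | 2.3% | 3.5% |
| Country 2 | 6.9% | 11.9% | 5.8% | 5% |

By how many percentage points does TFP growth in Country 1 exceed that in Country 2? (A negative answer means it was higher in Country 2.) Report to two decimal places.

2.67 percentage points

Labor's share = 1 − 0.32 − 0.17 = 0.51.
Country 1: TFP = 6.1 − 1.696 − 0.391 − 1.785 = 2.228%.
Country 2: TFP = 6.9 − 3.808 − 0.986 − 2.55 = -0.444%.
Difference = 2.228 − (-0.444) = 2.672 pp.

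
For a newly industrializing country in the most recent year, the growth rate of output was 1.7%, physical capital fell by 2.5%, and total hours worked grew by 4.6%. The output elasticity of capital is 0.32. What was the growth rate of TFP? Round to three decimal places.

-0.628%

Labor's share = 1 − 0.32 = 0.68.
Physical capital: 0.32 × (-2.5) = -0.8 pp.
Total hours worked: 0.68 × 4.6 = 3.128 pp.
TFP growth = 1.7 − 2.328 = -0.628%.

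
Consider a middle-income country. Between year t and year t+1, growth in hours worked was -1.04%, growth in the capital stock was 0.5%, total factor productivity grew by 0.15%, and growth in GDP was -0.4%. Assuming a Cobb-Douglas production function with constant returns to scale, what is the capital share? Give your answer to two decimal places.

α = 0.32

gY = gA + α·gK + (1−α)·gL, so gY − gA − gL = α(gK − gL).
-0.4 − 0.15 + 1.04 = α × (0.5 − (-1.04)).
0.49 = 1.54 α, so α = 0.3182.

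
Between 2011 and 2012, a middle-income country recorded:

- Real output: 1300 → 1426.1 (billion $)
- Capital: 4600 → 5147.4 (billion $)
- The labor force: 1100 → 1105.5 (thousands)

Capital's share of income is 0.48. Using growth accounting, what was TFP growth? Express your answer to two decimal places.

Real output growth = (1426.1 − 1300) / 1300 = 9.7%.
Capital growth = (5147.4 − 4600) / 4600 = 11.9%.
The labor force growth = (1105.5 − 1100) / 1100 = 0.5%.
Labor's share = 1 − 0.48 = 0.52.
Capital: 0.48 × 11.9 = 5.712 pp.
The labor force: 0.52 × 0.5 = 0.26 pp.
TFP growth = 9.7 − 5.972 = 3.728%.

TFP grew 3.73%.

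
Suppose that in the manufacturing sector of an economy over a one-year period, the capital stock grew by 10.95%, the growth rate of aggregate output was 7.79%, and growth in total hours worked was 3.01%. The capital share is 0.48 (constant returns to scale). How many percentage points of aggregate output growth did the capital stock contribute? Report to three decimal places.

Contribution = share × growth = 0.48 × 10.95 = 5.256 pp.

5.256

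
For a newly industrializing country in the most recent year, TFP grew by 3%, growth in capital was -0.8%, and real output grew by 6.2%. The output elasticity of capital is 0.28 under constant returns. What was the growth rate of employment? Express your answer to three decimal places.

Labor's share = 1 − 0.28 = 0.72.
gY = gA + 0.28×(-0.8) + 0.72×g.
0.72×g = 6.2 − 3 + 0.224 = 3.424.
g = 3.424 / 0.72 = 4.75556%.

4.756%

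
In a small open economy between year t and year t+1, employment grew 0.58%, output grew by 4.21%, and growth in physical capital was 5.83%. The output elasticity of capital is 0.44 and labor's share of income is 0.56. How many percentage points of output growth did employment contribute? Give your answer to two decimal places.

Labor's share = 1 − 0.44 = 0.56.
Contribution = share × growth = 0.56 × 0.58 = 0.3248 pp.

0.32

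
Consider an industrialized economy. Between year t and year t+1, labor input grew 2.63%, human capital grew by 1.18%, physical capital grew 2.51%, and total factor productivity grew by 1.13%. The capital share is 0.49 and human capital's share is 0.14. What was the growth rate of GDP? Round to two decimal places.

Labor's share = 1 − 0.49 − 0.14 = 0.37.
Physical capital: 0.49 × 2.51 = 1.2299 pp.
Human capital: 0.14 × 1.18 = 0.1652 pp.
Labor input: 0.37 × 2.63 = 0.9731 pp.
Output growth = 1.13 + 2.3682 = 3.4982%.

3.50%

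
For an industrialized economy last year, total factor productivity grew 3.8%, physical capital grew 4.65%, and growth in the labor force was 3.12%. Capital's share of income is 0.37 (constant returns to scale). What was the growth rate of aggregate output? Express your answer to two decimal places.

Labor's share = 1 − 0.37 = 0.63.
Physical capital: 0.37 × 4.65 = 1.7205 pp.
The labor force: 0.63 × 3.12 = 1.9656 pp.
Output growth = 3.8 + 3.6861 = 7.4861%.

Aggregate output growth was 7.49%.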